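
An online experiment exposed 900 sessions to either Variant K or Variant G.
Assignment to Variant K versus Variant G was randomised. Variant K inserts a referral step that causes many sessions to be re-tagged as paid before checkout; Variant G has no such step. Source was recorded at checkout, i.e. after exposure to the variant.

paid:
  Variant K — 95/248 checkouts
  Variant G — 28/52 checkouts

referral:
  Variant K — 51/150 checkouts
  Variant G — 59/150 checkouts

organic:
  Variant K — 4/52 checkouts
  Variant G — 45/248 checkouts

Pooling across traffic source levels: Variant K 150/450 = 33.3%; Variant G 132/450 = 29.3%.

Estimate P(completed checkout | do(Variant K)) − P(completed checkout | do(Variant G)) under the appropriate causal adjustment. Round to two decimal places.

The stratified and pooled comparisons disagree (Variant G wins within each traffic source; Variant K wins overall), so the answer turns on the causal role of traffic source.
Traffic source is downstream of the variant. One should not condition on a consequence of treatment, so the overall rates are the right comparison.
The causal difference is the pooled difference: 0.333 − 0.293 = +0.040.

+0.04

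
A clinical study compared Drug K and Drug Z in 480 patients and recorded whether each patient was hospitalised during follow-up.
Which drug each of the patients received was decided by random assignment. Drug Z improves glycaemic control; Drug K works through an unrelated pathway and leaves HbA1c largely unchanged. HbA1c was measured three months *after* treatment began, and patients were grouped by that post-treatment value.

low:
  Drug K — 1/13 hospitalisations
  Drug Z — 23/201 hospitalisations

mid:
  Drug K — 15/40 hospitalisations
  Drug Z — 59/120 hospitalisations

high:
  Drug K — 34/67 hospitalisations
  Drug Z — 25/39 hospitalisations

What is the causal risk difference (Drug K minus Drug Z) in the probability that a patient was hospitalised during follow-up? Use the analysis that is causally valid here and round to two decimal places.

HbA1c here is a post-treatment variable shaped by the drug; conditioning on it would introduce bias rather than remove it. The overall comparison is the causal one.
The causal difference is the pooled difference: 0.417 − 0.297 = +0.119.

+0.12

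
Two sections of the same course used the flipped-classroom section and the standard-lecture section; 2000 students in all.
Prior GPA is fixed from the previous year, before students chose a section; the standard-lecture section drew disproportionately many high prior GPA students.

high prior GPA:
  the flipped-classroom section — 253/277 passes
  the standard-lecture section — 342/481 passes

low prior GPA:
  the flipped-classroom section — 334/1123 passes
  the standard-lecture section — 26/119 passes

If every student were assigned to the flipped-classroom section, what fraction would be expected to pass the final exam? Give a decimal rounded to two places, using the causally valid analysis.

Within every prior GPA band level the flipped-classroom section has the higher rate, yet pooled the standard-lecture section does — Simpson's reversal.
Since prior GPA band is a pre-existing factor (not a product of the teaching method) and it affects the outcome on its own, it is a confounder. The stratified rates, not the pooled rate, identify the causal effect.
Standardising the flipped-classroom section to the population prior GPA band mix: 0.379·253/277 + 0.621·334/1123 = 0.531.

0.53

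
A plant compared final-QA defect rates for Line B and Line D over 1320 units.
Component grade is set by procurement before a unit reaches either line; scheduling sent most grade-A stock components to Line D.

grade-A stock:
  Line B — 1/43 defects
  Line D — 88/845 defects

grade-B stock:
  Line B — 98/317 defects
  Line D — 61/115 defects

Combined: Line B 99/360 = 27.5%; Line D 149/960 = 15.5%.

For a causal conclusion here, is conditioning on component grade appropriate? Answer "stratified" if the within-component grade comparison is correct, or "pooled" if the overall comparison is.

Within every component grade level Line B has the lower rate, yet pooled Line D does — Simpson's reversal.
Component grade is set before the line has any effect — it is not caused by the line — and it independently drives the outcome. That makes it a confounder, so the causal comparison is within component grade levels.
Within each level — grade-A stock: 2.3% vs 10.4%; grade-B stock: 30.9% vs 53.0% — Line B is lower every time.

stratified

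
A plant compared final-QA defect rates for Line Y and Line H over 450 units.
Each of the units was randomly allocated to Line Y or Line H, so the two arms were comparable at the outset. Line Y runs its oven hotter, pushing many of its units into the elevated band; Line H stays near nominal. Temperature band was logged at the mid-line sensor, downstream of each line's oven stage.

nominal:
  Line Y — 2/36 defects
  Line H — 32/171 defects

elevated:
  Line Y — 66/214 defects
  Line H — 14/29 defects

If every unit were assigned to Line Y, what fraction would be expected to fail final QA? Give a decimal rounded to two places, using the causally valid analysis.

0.27

Because the line influences in-process temperature band, in-process temperature band is a post-treatment mediator, not a confounder. Stratifying on it would bias the estimate; the causal effect is the crude pooled difference.
So P(outcome | do(Line Y)) is just the pooled rate for Line Y: 68/250 = 0.272.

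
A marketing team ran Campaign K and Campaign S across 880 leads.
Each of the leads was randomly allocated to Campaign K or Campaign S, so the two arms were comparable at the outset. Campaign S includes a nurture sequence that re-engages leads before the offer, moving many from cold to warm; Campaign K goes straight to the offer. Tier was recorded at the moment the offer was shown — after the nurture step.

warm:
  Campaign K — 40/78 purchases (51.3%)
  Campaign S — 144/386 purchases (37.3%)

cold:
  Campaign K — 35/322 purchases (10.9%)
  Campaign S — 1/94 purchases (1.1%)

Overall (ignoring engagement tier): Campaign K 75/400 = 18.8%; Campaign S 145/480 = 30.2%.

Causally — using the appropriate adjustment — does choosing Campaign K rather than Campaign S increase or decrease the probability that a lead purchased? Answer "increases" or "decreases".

decreases

Within every engagement tier level Campaign K has the higher rate, yet pooled Campaign S does — Simpson's reversal.
Engagement tier is downstream of the campaign. One should not condition on a consequence of treatment, so the overall rates are the right comparison.
Pooled: Campaign K 18.8% vs Campaign S 30.2%; Campaign S is higher overall.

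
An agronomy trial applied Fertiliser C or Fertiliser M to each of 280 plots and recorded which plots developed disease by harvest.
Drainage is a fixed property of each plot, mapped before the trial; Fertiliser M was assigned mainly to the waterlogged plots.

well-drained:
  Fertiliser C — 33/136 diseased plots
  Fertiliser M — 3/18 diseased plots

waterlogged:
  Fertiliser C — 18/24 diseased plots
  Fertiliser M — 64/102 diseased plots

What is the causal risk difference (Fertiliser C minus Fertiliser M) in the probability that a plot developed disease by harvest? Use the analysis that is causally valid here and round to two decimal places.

Within every field drainage level Fertiliser M has the lower rate, yet pooled Fertiliser C does — Simpson's reversal.
Here field drainage is a common cause — it drives both which fertiliser a case falls under and the outcome. The crude comparison mixes populations; the stratum-specific rates are the causally relevant ones.
Adjusting over the population distribution of field drainage: 0.550·(0.243−0.167) + 0.450·(0.750−0.627) = +0.097.

+0.10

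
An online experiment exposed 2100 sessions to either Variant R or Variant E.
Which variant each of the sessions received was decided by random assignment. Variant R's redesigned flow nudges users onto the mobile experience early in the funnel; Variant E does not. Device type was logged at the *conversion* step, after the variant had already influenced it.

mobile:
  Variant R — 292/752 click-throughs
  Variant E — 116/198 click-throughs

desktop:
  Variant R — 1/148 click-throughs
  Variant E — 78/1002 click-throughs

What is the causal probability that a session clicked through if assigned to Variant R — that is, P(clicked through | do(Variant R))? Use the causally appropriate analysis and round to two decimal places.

The device type-specific comparison favours Variant E throughout, but the pooled figures favour Variant R. The question is whether to condition on device type.
Device type is downstream of the variant. One should not condition on a consequence of treatment, so the overall rates are the right comparison.
So P(outcome | do(Variant R)) is just the pooled rate for Variant R: 293/900 = 0.326.

0.33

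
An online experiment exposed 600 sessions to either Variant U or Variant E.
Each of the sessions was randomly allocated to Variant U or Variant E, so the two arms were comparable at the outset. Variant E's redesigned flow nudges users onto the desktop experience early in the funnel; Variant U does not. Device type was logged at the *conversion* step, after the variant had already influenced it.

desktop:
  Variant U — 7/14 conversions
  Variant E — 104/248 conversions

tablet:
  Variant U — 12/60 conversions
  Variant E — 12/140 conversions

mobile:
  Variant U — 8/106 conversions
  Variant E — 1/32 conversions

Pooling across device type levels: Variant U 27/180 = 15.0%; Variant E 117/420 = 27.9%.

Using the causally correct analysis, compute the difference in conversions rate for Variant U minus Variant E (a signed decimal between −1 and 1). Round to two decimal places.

The stratified and pooled comparisons disagree (Variant U wins within each device type; Variant E wins overall), so the answer turns on the causal role of device type.
The distribution of device type is itself part of what the variant does — it is an intermediate outcome. Holding it fixed would remove that part of the effect; the total effect is the pooled difference.
The causal difference is the pooled difference: 0.150 − 0.279 = -0.129.

-0.13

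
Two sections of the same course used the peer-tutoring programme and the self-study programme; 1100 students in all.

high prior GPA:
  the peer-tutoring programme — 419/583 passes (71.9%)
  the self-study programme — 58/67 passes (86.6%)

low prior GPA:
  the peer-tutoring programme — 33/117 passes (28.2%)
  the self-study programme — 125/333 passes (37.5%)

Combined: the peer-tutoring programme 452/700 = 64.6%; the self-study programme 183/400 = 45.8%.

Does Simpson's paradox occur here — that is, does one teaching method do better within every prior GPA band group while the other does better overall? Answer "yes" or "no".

Within each prior GPA band level (high prior GPA 71.9% vs 86.6%; low prior GPA 28.2% vs 37.5%), the self-study programme has the higher rate every time. Pooled: 64.6% vs 45.8% — the peer-tutoring programme has the higher rate overall. The two comparisons disagree.

yes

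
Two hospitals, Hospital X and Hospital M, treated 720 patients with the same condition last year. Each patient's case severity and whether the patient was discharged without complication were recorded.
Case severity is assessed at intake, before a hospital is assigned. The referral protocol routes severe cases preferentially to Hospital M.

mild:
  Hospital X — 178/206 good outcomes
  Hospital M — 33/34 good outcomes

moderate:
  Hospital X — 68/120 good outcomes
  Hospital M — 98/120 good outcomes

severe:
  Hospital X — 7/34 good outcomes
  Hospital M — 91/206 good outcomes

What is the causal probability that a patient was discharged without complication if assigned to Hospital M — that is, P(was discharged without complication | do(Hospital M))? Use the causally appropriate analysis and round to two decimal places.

0.74

The stratified and pooled comparisons disagree (Hospital M wins within each case severity; Hospital X wins overall), so the answer turns on the causal role of case severity.
Here case severity is a common cause — it drives both which hospital a case falls under and the outcome. The crude comparison mixes populations; the stratum-specific rates are the causally relevant ones.
Standardising Hospital M to the population case severity mix: 0.333·33/34 + 0.333·98/120 + 0.333·91/206 = 0.743.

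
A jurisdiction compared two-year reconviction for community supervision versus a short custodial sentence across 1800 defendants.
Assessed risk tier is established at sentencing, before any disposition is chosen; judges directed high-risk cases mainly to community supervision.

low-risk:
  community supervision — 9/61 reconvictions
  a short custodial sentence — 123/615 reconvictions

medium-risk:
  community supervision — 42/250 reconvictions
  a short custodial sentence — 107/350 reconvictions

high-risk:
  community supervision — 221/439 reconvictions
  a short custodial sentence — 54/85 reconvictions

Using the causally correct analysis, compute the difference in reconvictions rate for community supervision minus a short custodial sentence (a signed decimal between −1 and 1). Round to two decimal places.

community supervision is lower inside every assessed risk tier stratum but a short custodial sentence is lower in aggregate. Whether to stratify depends on how assessed risk tier relates to the disposition.
Nothing the disposition does changes assessed risk tier; the imbalance is an allocation artefact. With assessed risk tier also predicting the outcome, the pooled figure is confounded, and the within-stratum comparison is the causal one.
Adjusting over the population distribution of assessed risk tier: 0.376·(0.148−0.200) + 0.333·(0.168−0.306) + 0.291·(0.503−0.635) = -0.104.

-0.10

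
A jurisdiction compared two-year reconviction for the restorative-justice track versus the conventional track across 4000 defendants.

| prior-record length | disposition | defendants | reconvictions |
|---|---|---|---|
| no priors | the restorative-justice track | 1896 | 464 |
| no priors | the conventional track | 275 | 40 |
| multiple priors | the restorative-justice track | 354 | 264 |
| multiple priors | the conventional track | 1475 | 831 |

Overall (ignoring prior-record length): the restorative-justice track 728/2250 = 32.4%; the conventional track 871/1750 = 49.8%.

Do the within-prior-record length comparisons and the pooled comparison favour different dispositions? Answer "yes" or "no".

Within each prior-record length level (no priors 24.5% vs 14.5%; multiple priors 74.6% vs 56.3%), the conventional track has the lower rate every time. Pooled: 32.4% vs 49.8% — the restorative-justice track has the lower rate overall. The two comparisons disagree.

yes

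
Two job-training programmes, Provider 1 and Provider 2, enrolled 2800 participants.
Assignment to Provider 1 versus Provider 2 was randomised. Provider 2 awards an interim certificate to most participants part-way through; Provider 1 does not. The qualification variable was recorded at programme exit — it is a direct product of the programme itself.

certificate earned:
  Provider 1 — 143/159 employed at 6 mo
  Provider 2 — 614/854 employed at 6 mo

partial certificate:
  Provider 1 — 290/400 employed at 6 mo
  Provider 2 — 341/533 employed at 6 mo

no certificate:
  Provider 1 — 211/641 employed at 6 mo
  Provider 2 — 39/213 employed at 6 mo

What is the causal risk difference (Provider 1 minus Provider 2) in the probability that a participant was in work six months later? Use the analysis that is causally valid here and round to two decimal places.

-0.08

The qualification attained during the programme-specific comparison favours Provider 1 throughout, but the pooled figures favour Provider 2. The question is whether to condition on qualification attained during the programme.
Qualification attained during the programme lies on the pathway programme → qualification attained during the programme → outcome, so adjusting for it blocks the indirect effect. For the total causal effect of programme, use the unadjusted pooled rates.
The causal difference is the pooled difference: 0.537 − 0.621 = -0.085.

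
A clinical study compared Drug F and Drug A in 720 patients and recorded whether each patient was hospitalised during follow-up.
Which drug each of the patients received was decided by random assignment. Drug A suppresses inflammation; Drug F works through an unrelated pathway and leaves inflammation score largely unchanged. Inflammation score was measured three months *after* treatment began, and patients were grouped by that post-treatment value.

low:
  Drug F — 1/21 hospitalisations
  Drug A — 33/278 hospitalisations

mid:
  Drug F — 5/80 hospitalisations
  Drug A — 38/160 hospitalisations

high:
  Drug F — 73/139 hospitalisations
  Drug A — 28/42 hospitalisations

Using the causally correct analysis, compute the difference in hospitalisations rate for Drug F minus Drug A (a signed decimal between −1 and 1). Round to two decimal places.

+0.12

Inflammation score is recorded after the drug and is itself shifted by it — it sits on the causal path from drug to outcome. Conditioning on a mediator would strip out part of the effect we want; the pooled comparison gives the total causal effect.
The causal difference is the pooled difference: 0.329 − 0.206 = +0.123.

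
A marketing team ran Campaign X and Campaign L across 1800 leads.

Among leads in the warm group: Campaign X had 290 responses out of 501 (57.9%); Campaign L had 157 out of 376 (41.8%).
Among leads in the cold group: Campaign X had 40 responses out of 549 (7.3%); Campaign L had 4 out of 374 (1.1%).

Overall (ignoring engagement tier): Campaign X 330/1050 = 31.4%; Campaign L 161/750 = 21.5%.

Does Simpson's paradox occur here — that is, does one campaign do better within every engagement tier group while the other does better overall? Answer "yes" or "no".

no

Within each engagement tier level (warm 57.9% vs 41.8%; cold 7.3% vs 1.1%), Campaign X has the higher rate every time. Pooled: 31.4% vs 21.5% — Campaign X has the higher rate overall. They agree.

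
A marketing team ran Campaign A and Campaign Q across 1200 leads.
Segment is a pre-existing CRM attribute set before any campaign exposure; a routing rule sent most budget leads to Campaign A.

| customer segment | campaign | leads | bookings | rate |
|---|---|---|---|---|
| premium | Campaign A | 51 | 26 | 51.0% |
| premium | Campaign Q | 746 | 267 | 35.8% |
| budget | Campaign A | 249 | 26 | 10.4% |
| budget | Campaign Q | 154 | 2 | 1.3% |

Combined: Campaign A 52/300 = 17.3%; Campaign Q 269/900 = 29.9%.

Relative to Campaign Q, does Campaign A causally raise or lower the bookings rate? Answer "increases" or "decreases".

increases

Campaign A is higher inside every customer segment stratum but Campaign Q is higher in aggregate. Whether to stratify depends on how customer segment relates to the campaign.
Customer segment satisfies the back-door criterion: it is not a descendant of the campaign, and it blocks the spurious path from campaign to outcome. Adjusting for it (i.e., using the within-customer segment rates) gives the causal effect.
Within each level — premium: 51.0% vs 35.8%; budget: 10.4% vs 1.3% — Campaign A is higher every time.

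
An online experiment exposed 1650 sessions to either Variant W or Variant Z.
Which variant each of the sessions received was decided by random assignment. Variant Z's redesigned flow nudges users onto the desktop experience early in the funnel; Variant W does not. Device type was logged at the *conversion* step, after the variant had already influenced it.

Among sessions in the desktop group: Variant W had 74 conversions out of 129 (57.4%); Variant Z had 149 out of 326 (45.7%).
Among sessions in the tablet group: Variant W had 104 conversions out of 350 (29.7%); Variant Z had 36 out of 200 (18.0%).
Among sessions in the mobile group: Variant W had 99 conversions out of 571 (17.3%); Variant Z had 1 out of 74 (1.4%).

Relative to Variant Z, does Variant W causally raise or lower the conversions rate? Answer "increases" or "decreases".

The distribution of device type is itself part of what the variant does — it is an intermediate outcome. Holding it fixed would remove that part of the effect; the total effect is the pooled difference.
Pooled: Variant W 26.4% vs Variant Z 31.0%; Variant Z is higher overall.

decreases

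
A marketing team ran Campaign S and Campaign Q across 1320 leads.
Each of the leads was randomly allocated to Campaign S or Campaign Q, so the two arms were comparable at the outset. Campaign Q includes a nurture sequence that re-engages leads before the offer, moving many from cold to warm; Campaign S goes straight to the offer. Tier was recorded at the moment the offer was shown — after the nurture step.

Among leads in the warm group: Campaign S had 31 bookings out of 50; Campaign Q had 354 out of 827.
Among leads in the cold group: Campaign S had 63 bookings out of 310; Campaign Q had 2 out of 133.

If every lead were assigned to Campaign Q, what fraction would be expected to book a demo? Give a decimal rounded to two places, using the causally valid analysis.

The engagement tier-specific comparison favours Campaign S throughout, but the pooled figures favour Campaign Q. The question is whether to condition on engagement tier.
Engagement tier lies on the pathway campaign → engagement tier → outcome, so adjusting for it blocks the indirect effect. For the total causal effect of campaign, use the unadjusted pooled rates.
So P(outcome | do(Campaign Q)) is just the pooled rate for Campaign Q: 356/960 = 0.371.

0.37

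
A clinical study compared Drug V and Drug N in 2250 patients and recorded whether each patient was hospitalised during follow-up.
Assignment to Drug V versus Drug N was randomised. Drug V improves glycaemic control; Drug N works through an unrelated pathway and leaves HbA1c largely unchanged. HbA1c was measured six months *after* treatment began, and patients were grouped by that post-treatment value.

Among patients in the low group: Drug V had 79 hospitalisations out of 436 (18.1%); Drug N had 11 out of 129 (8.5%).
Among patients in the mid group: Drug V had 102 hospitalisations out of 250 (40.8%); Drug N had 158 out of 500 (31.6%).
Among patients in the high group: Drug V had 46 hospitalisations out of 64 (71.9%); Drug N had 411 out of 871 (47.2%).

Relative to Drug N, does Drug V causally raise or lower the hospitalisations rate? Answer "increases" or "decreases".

HbA1c is recorded after the drug and is itself shifted by it — it sits on the causal path from drug to outcome. Conditioning on a mediator would strip out part of the effect we want; the pooled comparison gives the total causal effect.
Pooled: Drug V 30.3% vs Drug N 38.7%; Drug V is lower overall.

decreases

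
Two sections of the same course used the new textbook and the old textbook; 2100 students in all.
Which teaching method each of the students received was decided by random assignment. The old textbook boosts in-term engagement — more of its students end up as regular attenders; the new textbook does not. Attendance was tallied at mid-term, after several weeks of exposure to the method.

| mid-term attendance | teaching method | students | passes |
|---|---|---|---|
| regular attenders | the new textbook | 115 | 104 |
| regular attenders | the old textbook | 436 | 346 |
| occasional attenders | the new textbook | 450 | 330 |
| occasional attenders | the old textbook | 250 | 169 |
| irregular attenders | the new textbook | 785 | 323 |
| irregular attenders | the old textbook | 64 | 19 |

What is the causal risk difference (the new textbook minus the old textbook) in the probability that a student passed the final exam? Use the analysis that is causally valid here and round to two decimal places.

Because the teaching method influences mid-term attendance, mid-term attendance is a post-treatment mediator, not a confounder. Stratifying on it would bias the estimate; the causal effect is the crude pooled difference.
The causal difference is the pooled difference: 0.561 − 0.712 = -0.151.

-0.15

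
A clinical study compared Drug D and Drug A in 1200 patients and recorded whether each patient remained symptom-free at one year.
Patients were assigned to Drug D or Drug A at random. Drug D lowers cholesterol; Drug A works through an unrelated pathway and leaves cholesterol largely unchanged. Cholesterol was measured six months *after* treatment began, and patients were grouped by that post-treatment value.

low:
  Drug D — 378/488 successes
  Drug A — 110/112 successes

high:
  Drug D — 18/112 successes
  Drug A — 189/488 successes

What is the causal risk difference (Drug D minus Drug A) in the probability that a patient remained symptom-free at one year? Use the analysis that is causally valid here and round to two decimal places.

The distribution of cholesterol is itself part of what the drug does — it is an intermediate outcome. Holding it fixed would remove that part of the effect; the total effect is the pooled difference.
The causal difference is the pooled difference: 0.660 − 0.498 = +0.162.

+0.16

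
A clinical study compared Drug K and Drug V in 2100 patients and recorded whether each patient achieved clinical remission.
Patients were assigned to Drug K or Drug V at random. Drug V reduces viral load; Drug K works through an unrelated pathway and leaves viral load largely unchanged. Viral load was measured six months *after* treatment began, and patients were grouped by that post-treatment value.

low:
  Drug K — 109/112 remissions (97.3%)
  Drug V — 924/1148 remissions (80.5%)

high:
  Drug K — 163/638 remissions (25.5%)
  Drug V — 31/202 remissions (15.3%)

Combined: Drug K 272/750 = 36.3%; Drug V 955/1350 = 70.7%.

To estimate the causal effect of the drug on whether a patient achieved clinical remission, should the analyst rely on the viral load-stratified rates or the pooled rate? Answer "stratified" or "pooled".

Viral load here is a post-treatment variable shaped by the drug; conditioning on it would introduce bias rather than remove it. The overall comparison is the causal one.
Pooled: Drug K 36.3% vs Drug V 70.7%; Drug V is higher overall.

pooled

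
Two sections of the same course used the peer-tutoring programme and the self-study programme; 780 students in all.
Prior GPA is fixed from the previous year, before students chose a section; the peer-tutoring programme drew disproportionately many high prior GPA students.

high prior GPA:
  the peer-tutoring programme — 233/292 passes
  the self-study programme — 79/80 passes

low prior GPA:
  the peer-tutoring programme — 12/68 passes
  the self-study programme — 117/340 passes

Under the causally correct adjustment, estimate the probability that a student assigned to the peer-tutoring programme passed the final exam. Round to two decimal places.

Within every prior GPA band level the self-study programme has the higher rate, yet pooled the peer-tutoring programme does — Simpson's reversal.
Prior GPA band satisfies the back-door criterion: it is not a descendant of the teaching method, and it blocks the spurious path from teaching method to outcome. Adjusting for it (i.e., using the within-prior GPA band rates) gives the causal effect.
Standardising the peer-tutoring programme to the population prior GPA band mix: 0.477·233/292 + 0.523·12/68 = 0.473.

0.47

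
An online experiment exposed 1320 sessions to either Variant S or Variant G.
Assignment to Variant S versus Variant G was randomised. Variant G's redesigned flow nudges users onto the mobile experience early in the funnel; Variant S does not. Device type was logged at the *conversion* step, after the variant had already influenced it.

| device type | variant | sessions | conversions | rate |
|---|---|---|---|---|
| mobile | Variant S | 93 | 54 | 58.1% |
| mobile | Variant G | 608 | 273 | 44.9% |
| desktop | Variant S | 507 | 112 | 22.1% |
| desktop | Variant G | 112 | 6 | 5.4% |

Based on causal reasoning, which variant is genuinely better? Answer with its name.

Device type here is a post-treatment variable shaped by the variant; conditioning on it would introduce bias rather than remove it. The overall comparison is the causal one.
Pooled: Variant S 27.7% vs Variant G 38.8%; Variant G is higher overall.

Variant G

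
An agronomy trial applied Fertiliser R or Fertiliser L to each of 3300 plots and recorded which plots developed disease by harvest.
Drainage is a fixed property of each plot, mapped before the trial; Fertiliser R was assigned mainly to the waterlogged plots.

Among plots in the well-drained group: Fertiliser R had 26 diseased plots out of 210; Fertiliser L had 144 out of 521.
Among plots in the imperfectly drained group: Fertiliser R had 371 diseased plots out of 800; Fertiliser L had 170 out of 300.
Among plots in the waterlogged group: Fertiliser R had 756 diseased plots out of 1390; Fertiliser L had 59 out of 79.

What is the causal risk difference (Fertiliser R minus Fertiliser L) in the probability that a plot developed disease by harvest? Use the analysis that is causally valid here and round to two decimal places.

Since field drainage is a pre-existing factor (not a product of the fertiliser) and it affects the outcome on its own, it is a confounder. The stratified rates, not the pooled rate, identify the causal effect.
Adjusting over the population distribution of field drainage: 0.222·(0.124−0.276) + 0.333·(0.464−0.567) + 0.445·(0.544−0.747) = -0.158.

-0.16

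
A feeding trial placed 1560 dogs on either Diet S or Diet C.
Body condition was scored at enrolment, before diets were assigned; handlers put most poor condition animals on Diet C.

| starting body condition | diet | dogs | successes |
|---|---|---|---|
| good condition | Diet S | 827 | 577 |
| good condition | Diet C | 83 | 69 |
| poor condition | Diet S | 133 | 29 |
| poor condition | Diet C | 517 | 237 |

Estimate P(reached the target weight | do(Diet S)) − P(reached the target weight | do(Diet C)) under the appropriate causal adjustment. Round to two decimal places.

The starting body condition-specific comparison favours Diet C throughout, but the pooled figures favour Diet S. The question is whether to condition on starting body condition.
Nothing the diet does changes starting body condition; the imbalance is an allocation artefact. With starting body condition also predicting the outcome, the pooled figure is confounded, and the within-stratum comparison is the causal one.
Adjusting over the population distribution of starting body condition: 0.583·(0.698−0.831) + 0.417·(0.218−0.458) = -0.178.

-0.18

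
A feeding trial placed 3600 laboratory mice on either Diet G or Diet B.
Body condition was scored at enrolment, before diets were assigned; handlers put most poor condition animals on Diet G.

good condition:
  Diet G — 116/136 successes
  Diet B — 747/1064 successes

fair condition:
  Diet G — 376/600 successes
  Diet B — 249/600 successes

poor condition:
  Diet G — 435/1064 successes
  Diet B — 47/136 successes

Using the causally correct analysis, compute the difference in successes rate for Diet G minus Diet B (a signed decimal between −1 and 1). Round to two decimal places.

+0.14

The starting body condition-specific comparison favours Diet G throughout, but the pooled figures favour Diet B. The question is whether to condition on starting body condition.
Starting body condition differs across diets for reasons unrelated to any effect of the diet itself, and it separately predicts the outcome — a classic confounder. We must compare within starting body condition levels.
Adjusting over the population distribution of starting body condition: 0.333·(0.853−0.702) + 0.333·(0.627−0.415) + 0.333·(0.409−0.346) = +0.142.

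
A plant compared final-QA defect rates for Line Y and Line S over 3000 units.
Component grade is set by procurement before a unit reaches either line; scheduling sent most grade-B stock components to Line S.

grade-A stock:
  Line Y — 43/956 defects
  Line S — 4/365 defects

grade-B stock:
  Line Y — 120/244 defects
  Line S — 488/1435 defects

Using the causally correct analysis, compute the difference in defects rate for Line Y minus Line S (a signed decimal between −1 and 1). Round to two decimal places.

+0.10

Within every component grade level Line S has the lower rate, yet pooled Line Y does — Simpson's reversal.
Component grade differs across lines for reasons unrelated to any effect of the line itself, and it separately predicts the outcome — a classic confounder. We must compare within component grade levels.
Adjusting over the population distribution of component grade: 0.440·(0.045−0.011) + 0.560·(0.492−0.340) = +0.100.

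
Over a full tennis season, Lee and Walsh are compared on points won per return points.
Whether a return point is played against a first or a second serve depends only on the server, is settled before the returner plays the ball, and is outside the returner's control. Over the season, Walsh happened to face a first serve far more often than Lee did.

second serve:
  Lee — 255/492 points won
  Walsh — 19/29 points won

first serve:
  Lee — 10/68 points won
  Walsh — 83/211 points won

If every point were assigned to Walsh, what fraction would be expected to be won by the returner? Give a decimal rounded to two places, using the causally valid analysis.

0.56

Since serve type is a pre-existing factor (not a product of the player) and it affects the outcome on its own, it is a confounder. The stratified rates, not the pooled rate, identify the causal effect.
Standardising Walsh to the population serve type mix: 0.651·19/29 + 0.349·83/211 = 0.564.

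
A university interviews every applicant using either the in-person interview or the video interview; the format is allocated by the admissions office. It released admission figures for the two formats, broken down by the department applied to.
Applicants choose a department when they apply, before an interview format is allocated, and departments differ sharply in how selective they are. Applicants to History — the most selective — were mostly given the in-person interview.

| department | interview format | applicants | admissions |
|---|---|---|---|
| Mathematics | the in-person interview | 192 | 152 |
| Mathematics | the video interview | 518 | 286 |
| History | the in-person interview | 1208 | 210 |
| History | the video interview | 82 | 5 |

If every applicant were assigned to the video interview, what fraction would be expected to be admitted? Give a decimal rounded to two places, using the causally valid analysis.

The department-specific comparison favours the in-person interview throughout, but the pooled figures favour the video interview. The question is whether to condition on department.
Department satisfies the back-door criterion: it is not a descendant of the interview format, and it blocks the spurious path from interview format to outcome. Adjusting for it (i.e., using the within-department rates) gives the causal effect.
Standardising the video interview to the population department mix: 0.355·286/518 + 0.645·5/82 = 0.235.

0.24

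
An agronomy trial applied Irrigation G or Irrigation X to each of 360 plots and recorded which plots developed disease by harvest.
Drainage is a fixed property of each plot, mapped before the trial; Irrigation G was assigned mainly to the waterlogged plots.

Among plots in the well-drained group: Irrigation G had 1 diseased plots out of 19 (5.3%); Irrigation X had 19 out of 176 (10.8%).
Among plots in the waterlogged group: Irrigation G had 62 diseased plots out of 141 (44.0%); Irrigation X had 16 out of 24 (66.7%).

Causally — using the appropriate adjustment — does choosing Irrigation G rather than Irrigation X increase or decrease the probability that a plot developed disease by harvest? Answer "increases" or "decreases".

decreases

The stratified and pooled comparisons disagree (Irrigation G wins within each field drainage; Irrigation X wins overall), so the answer turns on the causal role of field drainage.
The imbalance in field drainage arose from how plots were allocated, not from anything the irrigation did; and field drainage independently affects the outcome. The pooled gap is confounded — condition on field drainage.
Within each level — well-drained: 5.3% vs 10.8%; waterlogged: 44.0% vs 66.7% — Irrigation G is lower every time.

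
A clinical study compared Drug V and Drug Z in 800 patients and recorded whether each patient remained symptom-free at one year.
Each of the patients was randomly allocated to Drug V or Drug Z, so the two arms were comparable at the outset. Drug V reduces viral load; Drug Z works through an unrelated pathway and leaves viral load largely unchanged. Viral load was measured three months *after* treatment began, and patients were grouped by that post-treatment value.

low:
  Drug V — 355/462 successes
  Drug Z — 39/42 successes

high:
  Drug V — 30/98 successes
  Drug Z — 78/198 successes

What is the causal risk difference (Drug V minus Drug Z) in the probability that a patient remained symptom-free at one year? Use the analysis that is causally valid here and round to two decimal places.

+0.20

Viral load is recorded after the drug and is itself shifted by it — it sits on the causal path from drug to outcome. Conditioning on a mediator would strip out part of the effect we want; the pooled comparison gives the total causal effect.
The causal difference is the pooled difference: 0.688 − 0.487 = +0.200.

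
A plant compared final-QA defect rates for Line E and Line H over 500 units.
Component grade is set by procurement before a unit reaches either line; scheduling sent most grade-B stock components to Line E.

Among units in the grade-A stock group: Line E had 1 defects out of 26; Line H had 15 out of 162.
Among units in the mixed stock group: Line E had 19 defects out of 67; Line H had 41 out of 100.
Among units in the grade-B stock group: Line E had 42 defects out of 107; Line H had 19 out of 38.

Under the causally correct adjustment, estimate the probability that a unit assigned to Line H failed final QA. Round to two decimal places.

Component grade is set before the line has any effect — it is not caused by the line — and it independently drives the outcome. That makes it a confounder, so the causal comparison is within component grade levels.
Standardising Line H to the population component grade mix: 0.376·15/162 + 0.334·41/100 + 0.290·19/38 = 0.317.

0.32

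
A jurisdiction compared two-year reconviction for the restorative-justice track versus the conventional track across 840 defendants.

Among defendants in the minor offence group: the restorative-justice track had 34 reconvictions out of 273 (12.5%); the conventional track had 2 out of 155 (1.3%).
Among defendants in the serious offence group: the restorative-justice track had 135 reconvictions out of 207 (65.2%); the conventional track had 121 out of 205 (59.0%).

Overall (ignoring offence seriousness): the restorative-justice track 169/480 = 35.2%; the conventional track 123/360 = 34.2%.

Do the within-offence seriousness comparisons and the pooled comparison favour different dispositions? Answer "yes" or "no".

Within each offence seriousness level (minor offence 12.5% vs 1.3%; serious offence 65.2% vs 59.0%), the conventional track has the lower rate every time. Pooled: 35.2% vs 34.2% — the conventional track has the lower rate overall. They agree.

no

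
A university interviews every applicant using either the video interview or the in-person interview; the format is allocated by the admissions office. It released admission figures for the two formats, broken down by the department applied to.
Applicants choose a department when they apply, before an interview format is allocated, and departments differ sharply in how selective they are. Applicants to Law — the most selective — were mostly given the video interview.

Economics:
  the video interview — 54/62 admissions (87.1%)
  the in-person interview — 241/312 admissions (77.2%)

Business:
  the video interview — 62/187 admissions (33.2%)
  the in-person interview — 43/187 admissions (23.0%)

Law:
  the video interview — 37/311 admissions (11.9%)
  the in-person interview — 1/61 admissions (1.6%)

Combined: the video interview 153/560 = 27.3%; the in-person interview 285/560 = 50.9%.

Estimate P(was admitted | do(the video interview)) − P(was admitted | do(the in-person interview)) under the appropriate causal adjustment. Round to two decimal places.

Here department is a common cause — it drives both which interview format a case falls under and the outcome. The crude comparison mixes populations; the stratum-specific rates are the causally relevant ones.
Adjusting over the population distribution of department: 0.334·(0.871−0.772) + 0.334·(0.332−0.230) + 0.332·(0.119−0.016) = +0.101.

+0.10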